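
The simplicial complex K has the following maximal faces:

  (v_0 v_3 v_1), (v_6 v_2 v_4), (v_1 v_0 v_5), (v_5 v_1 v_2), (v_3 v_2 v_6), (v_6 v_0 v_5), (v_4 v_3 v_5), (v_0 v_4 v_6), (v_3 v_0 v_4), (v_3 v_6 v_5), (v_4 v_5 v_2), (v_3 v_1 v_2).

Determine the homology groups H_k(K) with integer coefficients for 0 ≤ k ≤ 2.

H_0 ≅ Z,  H_1 ≅ Z/2,  H_2 = 0.

We work with the vertex ordering v_0 < v_1 < v_2 < v_3 < v_4 < v_5 < v_6. The simplices of K, each written with vertices in increasing order, are:

  0-simplices (7): [v_0], [v_1], [v_2], [v_3], [v_4], [v_5], [v_6]
  1-simplices (18): (18 of them)
  2-simplices (12): (12 of them)

giving chain groups C_0 ≅ Z^7, C_1 ≅ Z^18, C_2 ≅ Z^12.

Boundary ∂_1: C_1 → C_0 maps an edge to its endpoints' difference, ∂[p,q] = q − p. For instance
  ∂[v_0,v_6] = [v_6] − [v_0].
This gives a 7×18 integer matrix of rank 6; reducing to Smith normal form yields diagonal entries (1,1,1,1,1,1).

The boundary map ∂_2: C_2 → C_1 maps a triangle to the signed sum of its edges. For instance
  ∂[v_0,v_1,v_3] = [v_1,v_3] − [v_0,v_3] + [v_0,v_1],
  ∂[v_0,v_4,v_6] = [v_4,v_6] − [v_0,v_6] + [v_0,v_4].
The resulting 18×12 matrix has rank 12, and its Smith normal form has invariant factors (1,1,1,1,1,1,1,1,1,1,1,2).

Computing H_k = (kernel of ∂_k) / (image of ∂_{k+1}):

  H_0: rank C_0 − rank ∂_1 = 7 − 6 = 1, and the invariant factors of ∂_1 are all 1, so H_0 = Z.
  H_1: rank ker ∂_1 − rank ∂_2 = (18 − 6) − 12 = 0, and ∂_2 has invariant factor 2 > 1, so H_1 = Z/2.
  H_2: rank ker ∂_2 − rank ∂_3 = (12 − 12) − 0 = 0, and there is no ∂_3, so H_2 = 0.

As a check, the Euler characteristic is 7 − 18 + 12 = 1, which agrees with 1 − 0 + 0 = 1.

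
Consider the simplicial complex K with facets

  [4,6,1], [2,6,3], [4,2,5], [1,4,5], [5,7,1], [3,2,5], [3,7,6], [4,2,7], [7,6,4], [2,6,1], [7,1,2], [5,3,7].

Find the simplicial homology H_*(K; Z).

Take the total order 1 < 2 < 3 < 4 < 5 < 6 < 7 on the vertex set. Then K (dimension 2) consists of the simplices:

  0-simplices (7): [1], [2], [3], [4], [5], [6], [7]
  1-simplices (18): [1,2], [1,4], [1,5], [1,6], [1,7], [2,3], [2,4], [2,5], [2,6], [2,7], [3,5], [3,6], [3,7], [4,5], [4,6], [4,7], [5,7], [6,7]
  2-simplices (12): [1,2,6], [1,2,7], [1,4,5], [1,4,6], [1,5,7], [2,3,5], [2,3,6], [2,4,5], [2,4,7], [3,5,7], [3,6,7], [4,6,7]

Hence C_0 ≅ Z^7, C_1 ≅ Z^18, C_2 ≅ Z^12.

∂_1: C_1 → C_0 sends each edge [p,q] (with p < q) to q − p.
The 7×18 boundary matrix has rank 6 and Smith normal form diag(1,1,1,1,1,1).

The boundary map ∂_2: C_2 → C_1 sends each 2-simplex [p,q,r] to [q,r] − [p,r] + [p,q]. For instance
  ∂[1,2,6] = [2,6] − [1,6] + [1,2],
  ∂[2,4,7] = [4,7] − [2,7] + [2,4].
This gives a 18×12 integer matrix of rank 12; reducing to Smith normal form yields diagonal entries (1,1,1,1,1,1,1,1,1,1,1,2).

Now H_k = ker ∂_k / im ∂_{k+1}, so:

  H_0: rank C_0 − rank ∂_1 = 7 − 6 = 1, and the invariant factors of ∂_1 are all 1, so H_0 = Z.
  H_1: rank ker ∂_1 − rank ∂_2 = (18 − 6) − 12 = 0, and ∂_2 has invariant factor 2 > 1, so H_1 = Z/2Z.
  H_2: rank ker ∂_2 − rank ∂_3 = (12 − 12) − 0 = 0, and there is no ∂_3, so H_2 = 0.

As a check, the Euler characteristic is 7 − 18 + 12 = 1, which agrees with 1 − 0 + 0 = 1.
(K is a triangulation of the real projective plane RP^2.)

H_0 ≅ Z,  H_1 ≅ Z/2Z,  H_2 = 0.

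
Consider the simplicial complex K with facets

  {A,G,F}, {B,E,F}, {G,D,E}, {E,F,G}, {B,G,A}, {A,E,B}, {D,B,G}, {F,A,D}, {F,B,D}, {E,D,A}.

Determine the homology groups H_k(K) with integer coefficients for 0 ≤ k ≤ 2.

We work with the vertex ordering A < B < D < E < F < G. The simplices of K, each written with vertices in increasing order, are:

  0-simplices (6): A, B, D, E, F, G
  1-simplices (15): AB, AD, AE, AF, AG, BD, BE, BF, BG, DE, DF, DG, EF, EG, FG
  2-simplices (10): ABE, ABG, ADE, ADF, AFG, BDF, BDG, BEF, DEG, EFG

giving chain groups C_0 ≅ Z^6, C_1 ≅ Z^15, C_2 ≅ Z^10.

∂_1: C_1 → C_0 is given by ∂[p,q] = [q] − [p]. For instance
  ∂BE = E − B.
The 6×15 boundary matrix has rank 5 and Smith normal form diag(1,1,1,1,1).

The boundary map ∂_2: C_2 → C_1 acts by ∂[p,q,r] = [q,r] − [p,r] + [p,q]. For instance
  ∂BDG = DG − BG + BD,
  ∂DEG = EG − DG + DE.
This gives a 15×10 integer matrix of rank 10; reducing to Smith normal form yields diagonal entries (1,1,1,1,1,1,1,1,1,2).

From H_k ≅ ker(∂_k) / im(∂_{k+1}) we obtain:

  H_0: rank C_0 − rank ∂_1 = 6 − 5 = 1, and the invariant factors of ∂_1 are all 1, so H_0 = Z.
  H_1: rank ker ∂_1 − rank ∂_2 = (15 − 5) − 10 = 0, and ∂_2 has invariant factor 2 > 1, so H_1 = Z_2.
  H_2: rank ker ∂_2 − rank ∂_3 = (10 − 10) − 0 = 0, and there is no ∂_3, so H_2 = 0.

As a check, the Euler characteristic is 6 − 15 + 10 = 1, which agrees with 1 − 0 + 0 = 1.
(K is a triangulation of the real projective plane RP^2.)

H_0 ≅ Z,  H_1 ≅ Z_2,  H_2 = 0.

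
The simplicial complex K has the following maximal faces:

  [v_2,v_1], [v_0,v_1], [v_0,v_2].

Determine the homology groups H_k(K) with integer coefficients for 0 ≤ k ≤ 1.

Take the total order v_0 < v_1 < v_2 on the vertex set. Then K (dimension 1) consists of the simplices:

  0-simplices (3): [v_0], [v_1], [v_2]
  1-simplices (3): [v_0,v_1], [v_0,v_2], [v_1,v_2]

giving chain groups C_0 ≅ Z^3, C_1 ≅ Z^3.

Boundary ∂_1: C_1 → C_0 maps an edge to its endpoints' difference, ∂[p,q] = q − p.
The 3×3 boundary matrix has rank 2 and Smith normal form diag(1,1).

From H_k ≅ ker(∂_k) / im(∂_{k+1}) we obtain:

  H_0: rank C_0 − rank ∂_1 = 3 − 2 = 1, and the invariant factors of ∂_1 are all 1, so H_0 = Z.
  H_1: rank ker ∂_1 − rank ∂_2 = (3 − 2) − 0 = 1, and there is no ∂_2, so H_1 = Z.

H_0 ≅ Z,  H_1 ≅ Z.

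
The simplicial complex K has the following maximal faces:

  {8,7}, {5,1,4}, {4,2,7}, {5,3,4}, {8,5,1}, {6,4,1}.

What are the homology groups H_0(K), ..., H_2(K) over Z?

H_0 = Z,  H_1 = Z,  H_2 = 0.

We work with the vertex ordering 1 < 2 < 3 < 4 < 5 < 6 < 7 < 8. The simplices of K, each written with vertices in increasing order, are:

  0-simplices (8): [1], [2], [3], [4], [5], [6], [7], [8]
  1-simplices (13): [1,4], [1,5], [1,6], [1,8], [2,4], [2,7], [3,4], [3,5], [4,5], [4,6], [4,7], [5,8], [7,8]
  2-simplices (5): [1,4,5], [1,4,6], [1,5,8], [2,4,7], [3,4,5]

giving chain groups C_0 ≅ Z^8, C_1 ≅ Z^13, C_2 ≅ Z^5.

The boundary map ∂_1: C_1 → C_0 sends each edge [p,q] (with p < q) to q − p.
As a 8×13 matrix over Z this has rank 7, with invariant factors (1,1,1,1,1,1,1).

Boundary ∂_2: C_2 → C_1 acts by ∂[p,q,r] = [q,r] − [p,r] + [p,q]. For instance
  ∂[1,4,5] = [4,5] − [1,5] + [1,4],
  ∂[2,4,7] = [4,7] − [2,7] + [2,4].
The 13×5 boundary matrix has rank 5 and Smith normal form diag(1,1,1,1,1).

Now H_k = ker ∂_k / im ∂_{k+1}, so:

  H_0: rank C_0 − rank ∂_1 = 8 − 7 = 1, and the invariant factors of ∂_1 are all 1, so H_0 ≅ Z.
  H_1: rank ker ∂_1 − rank ∂_2 = (13 − 7) − 5 = 1, and the invariant factors of ∂_2 are all 1, so H_1 ≅ Z.
  H_2: rank ker ∂_2 − rank ∂_3 = (5 − 5) − 0 = 0, and there is no ∂_3, so H_2 ≅ 0.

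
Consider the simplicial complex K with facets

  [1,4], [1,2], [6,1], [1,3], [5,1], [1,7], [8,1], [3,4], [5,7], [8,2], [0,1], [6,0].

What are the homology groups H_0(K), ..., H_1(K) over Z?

We work with the vertex ordering 0 < 1 < 2 < 3 < 4 < 5 < 6 < 7 < 8. The simplices of K, each written with vertices in increasing order, are:

  0-simplices (9): [0], [1], [2], [3], [4], [5], [6], [7], [8]
  1-simplices (12): [0,1], [0,6], [1,2], [1,3], [1,4], [1,5], [1,6], [1,7], [1,8], [2,8], [3,4], [5,7]

Hence C_0 ≅ Z^9, C_1 ≅ Z^12.

Boundary ∂_1: C_1 → C_0 sends each edge [p,q] (with p < q) to q − p. For instance
  ∂[5,7] = [7] − [5].
The resulting 9×12 matrix has rank 8, and its Smith normal form has invariant factors (1,1,1,1,1,1,1,1).

Computing H_k = (kernel of ∂_k) / (image of ∂_{k+1}):

  H_0: rank C_0 − rank ∂_1 = 9 − 8 = 1, and the invariant factors of ∂_1 are all 1, so H_0 = Z.
  H_1: rank ker ∂_1 − rank ∂_2 = (12 − 8) − 0 = 4, and there is no ∂_2, so H_1 = Z^4.

H_0 = Z,  H_1 = Z^4.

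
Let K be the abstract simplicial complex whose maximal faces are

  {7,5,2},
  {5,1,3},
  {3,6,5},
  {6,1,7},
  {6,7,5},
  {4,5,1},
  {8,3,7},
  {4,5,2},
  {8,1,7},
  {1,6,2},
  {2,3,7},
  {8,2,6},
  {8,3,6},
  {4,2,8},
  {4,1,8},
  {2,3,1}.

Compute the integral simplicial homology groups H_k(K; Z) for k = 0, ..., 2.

Take the total order 1 < 2 < 3 < 4 < 5 < 6 < 7 < 8 on the vertex set. Then K (dimension 2) consists of the simplices:

  0-simplices (8): [1], [2], [3], [4], [5], [6], [7], [8]
  1-simplices (24): (24 of them)
  2-simplices (16): [1,2,3], [1,2,6], [1,3,5], [1,4,5], [1,4,8], [1,6,7], [1,7,8], [2,3,7], [2,4,5], [2,4,8], [2,5,7], [2,6,8], [3,5,6], [3,6,8], [3,7,8], [5,6,7]

so the chain groups are C_0 ≅ Z^8, C_1 ≅ Z^24, C_2 ≅ Z^16.

Boundary ∂_1: C_1 → C_0 sends each edge [p,q] (with p < q) to q − p. For instance
  ∂[2,3] = [3] − [2].
This gives a 8×24 integer matrix of rank 7; reducing to Smith normal form yields diagonal entries (1,1,1,1,1,1,1).

∂_2: C_2 → C_1 sends each 2-simplex [p,q,r] to [q,r] − [p,r] + [p,q]. For instance
  ∂[1,4,8] = [4,8] − [1,8] + [1,4],
  ∂[2,3,7] = [3,7] − [2,7] + [2,3].
The 24×16 boundary matrix has rank 15 and Smith normal form diag(1,1,1,1,1,1,1,1,1,1,1,1,1,1,1).

From H_k ≅ ker(∂_k) / im(∂_{k+1}) we obtain:

  H_0: rank C_0 − rank ∂_1 = 8 − 7 = 1, and the invariant factors of ∂_1 are all 1, so H_0 ≅ Z.
  H_1: rank ker ∂_1 − rank ∂_2 = (24 − 7) − 15 = 2, and the invariant factors of ∂_2 are all 1, so H_1 ≅ Z^2.
  H_2: rank ker ∂_2 − rank ∂_3 = (16 − 15) − 0 = 1, and there is no ∂_3, so H_2 ≅ Z.

H_0 ≅ Z,  H_1 ≅ Z^2,  H_2 ≅ Z.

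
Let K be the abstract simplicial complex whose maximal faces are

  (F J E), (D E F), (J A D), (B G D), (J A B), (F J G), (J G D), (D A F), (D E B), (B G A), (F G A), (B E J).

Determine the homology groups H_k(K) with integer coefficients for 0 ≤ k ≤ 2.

H_0 = Z,  H_1 = Z/2,  H_2 = 0.

Take the total order A < B < D < E < F < G < J on the vertex set. Then K (dimension 2) consists of the simplices:

  0-simplices (7): A, B, D, E, F, G, J
  1-simplices (18): AB, AD, AF, AG, AJ, BD, BE, BG, BJ, DE, DF, DG, DJ, EF, EJ, FG, FJ, GJ
  2-simplices (12): ABG, ABJ, ADF, ADJ, AFG, BDE, BDG, BEJ, DEF, DGJ, EFJ, FGJ

giving chain groups C_0 ≅ Z^7, C_1 ≅ Z^18, C_2 ≅ Z^12.

∂_1: C_1 → C_0 sends each edge [p,q] (with p < q) to q − p.
As a 7×18 matrix over Z this has rank 6, with invariant factors (1,1,1,1,1,1).

The boundary map ∂_2: C_2 → C_1 sends each 2-simplex [p,q,r] to [q,r] − [p,r] + [p,q]. For instance
  ∂DGJ = GJ − DJ + DG,
  ∂ABJ = BJ − AJ + AB.
This gives a 18×12 integer matrix of rank 12; reducing to Smith normal form yields diagonal entries (1,1,1,1,1,1,1,1,1,1,1,2).

Reading off H_k = ker ∂_k / im ∂_{k+1}:

  H_0: rank C_0 − rank ∂_1 = 7 − 6 = 1, and the invariant factors of ∂_1 are all 1, so H_0 = Z.
  H_1: rank ker ∂_1 − rank ∂_2 = (18 − 6) − 12 = 0, and ∂_2 has invariant factor 2 > 1, so H_1 = Z/2.
  H_2: rank ker ∂_2 − rank ∂_3 = (12 − 12) − 0 = 0, and there is no ∂_3, so H_2 = 0.

(K is a triangulation of the real projective plane RP^2.)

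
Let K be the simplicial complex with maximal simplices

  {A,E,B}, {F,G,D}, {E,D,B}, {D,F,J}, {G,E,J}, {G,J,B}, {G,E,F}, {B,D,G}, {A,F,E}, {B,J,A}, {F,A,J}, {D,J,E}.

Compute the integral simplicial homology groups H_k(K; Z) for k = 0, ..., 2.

H_0 = Z,  H_1 = Z/2,  H_2 = 0.

We work with the vertex ordering A < B < D < E < F < G < J. The simplices of K, each written with vertices in increasing order, are:

  0-simplices (7): A, B, D, E, F, G, J
  1-simplices (18): AB, AE, AF, AJ, BD, BE, BG, BJ, DE, DF, DG, DJ, EF, EG, EJ, FG, FJ, GJ
  2-simplices (12): ABE, ABJ, AEF, AFJ, BDE, BDG, BGJ, DEJ, DFG, DFJ, EFG, EGJ

giving chain groups C_0 ≅ Z^7, C_1 ≅ Z^18, C_2 ≅ Z^12.

∂_1: C_1 → C_0 is given by ∂[p,q] = [q] − [p]. For instance
  ∂AF = F − A.
As a 7×18 matrix over Z this has rank 6, with invariant factors (1,1,1,1,1,1).

The boundary map ∂_2: C_2 → C_1 maps a triangle to the signed sum of its edges. For instance
  ∂BDE = DE − BE + BD,
  ∂EFG = FG − EG + EF.
This gives a 18×12 integer matrix of rank 12; reducing to Smith normal form yields diagonal entries (1,1,1,1,1,1,1,1,1,1,1,2).

Reading off H_k = ker ∂_k / im ∂_{k+1}:

  H_0: rank C_0 − rank ∂_1 = 7 − 6 = 1, and the invariant factors of ∂_1 are all 1, so H_0 ≅ Z.
  H_1: rank ker ∂_1 − rank ∂_2 = (18 − 6) − 12 = 0, and ∂_2 has invariant factor 2 > 1, so H_1 ≅ Z/2.
  H_2: rank ker ∂_2 − rank ∂_3 = (12 − 12) − 0 = 0, and there is no ∂_3, so H_2 ≅ 0.

As a check, the Euler characteristic is 7 − 18 + 12 = 1, which agrees with 1 − 0 + 0 = 1.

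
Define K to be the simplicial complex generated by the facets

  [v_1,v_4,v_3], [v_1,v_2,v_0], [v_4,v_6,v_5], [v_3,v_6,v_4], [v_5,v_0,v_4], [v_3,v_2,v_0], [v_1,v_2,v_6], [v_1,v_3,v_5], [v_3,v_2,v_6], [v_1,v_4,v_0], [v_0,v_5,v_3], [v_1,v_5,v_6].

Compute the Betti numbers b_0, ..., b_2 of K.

b_0 = 1, b_1 = 0, b_2 = 0.

We work with the vertex ordering v_0 < v_1 < v_2 < v_3 < v_4 < v_5 < v_6. The simplices of K, each written with vertices in increasing order, are:

  0-simplices (7): [v_0], [v_1], [v_2], [v_3], [v_4], [v_5], [v_6]
  1-simplices (18): (18 of them)
  2-simplices (12): (12 of them)

Hence C_0 ≅ Z^7, C_1 ≅ Z^18, C_2 ≅ Z^12.

The boundary map ∂_1: C_1 → C_0 is given by ∂[p,q] = [q] − [p]. For instance
  ∂[v_3,v_6] = [v_6] − [v_3].
This gives a 7×18 integer matrix of rank 6; reducing to Smith normal form yields diagonal entries (1,1,1,1,1,1).

∂_2: C_2 → C_1 sends each 2-simplex [p,q,r] to [q,r] − [p,r] + [p,q]. For instance
  ∂[v_4,v_5,v_6] = [v_5,v_6] − [v_4,v_6] + [v_4,v_5],
  ∂[v_0,v_3,v_5] = [v_3,v_5] − [v_0,v_5] + [v_0,v_3].
The 18×12 boundary matrix has rank 12 and Smith normal form diag(1,1,1,1,1,1,1,1,1,1,1,2).

From H_k ≅ ker(∂_k) / im(∂_{k+1}) we obtain:

  H_0: rank C_0 − rank ∂_1 = 7 − 6 = 1, and the invariant factors of ∂_1 are all 1, so H_0 = Z.
  H_1: rank ker ∂_1 − rank ∂_2 = (18 − 6) − 12 = 0, and ∂_2 has invariant factor 2 > 1, so H_1 = Z/2.
  H_2: rank ker ∂_2 − rank ∂_3 = (12 − 12) − 0 = 0, and there is no ∂_3, so H_2 = 0.

(K is a triangulation of the real projective plane RP^2.)

Hence the Betti numbers are b_0 = 1, b_1 = 0, b_2 = 0.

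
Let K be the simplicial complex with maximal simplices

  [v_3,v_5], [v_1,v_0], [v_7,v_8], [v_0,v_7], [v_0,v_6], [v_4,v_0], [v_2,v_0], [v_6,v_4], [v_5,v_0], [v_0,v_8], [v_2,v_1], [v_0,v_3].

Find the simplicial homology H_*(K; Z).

Order the vertices as v_0 < v_1 < v_2 < v_3 < v_4 < v_5 < v_6 < v_7 < v_8. Listing each simplex with vertices in this order, K has dimension 1 with simplices:

  0-simplices (9): [v_0], [v_1], [v_2], [v_3], [v_4], [v_5], [v_6], [v_7], [v_8]
  1-simplices (12): [v_0,v_1], [v_0,v_2], [v_0,v_3], [v_0,v_4], [v_0,v_5], [v_0,v_6], [v_0,v_7], [v_0,v_8], [v_1,v_2], [v_3,v_5], [v_4,v_6], [v_7,v_8]

giving chain groups C_0 ≅ Z^9, C_1 ≅ Z^12.

Boundary ∂_1: C_1 → C_0 sends each edge [p,q] (with p < q) to q − p.
The 9×12 boundary matrix has rank 8 and Smith normal form diag(1,1,1,1,1,1,1,1).

Reading off H_k = ker ∂_k / im ∂_{k+1}:

  H_0: rank C_0 − rank ∂_1 = 9 − 8 = 1, and the invariant factors of ∂_1 are all 1, so H_0 = Z.
  H_1: rank ker ∂_1 − rank ∂_2 = (12 − 8) − 0 = 4, and there is no ∂_2, so H_1 = Z^4.

(K is a triangulation of a wedge of 4 circles.)

H_0 = Z,  H_1 = Z^4.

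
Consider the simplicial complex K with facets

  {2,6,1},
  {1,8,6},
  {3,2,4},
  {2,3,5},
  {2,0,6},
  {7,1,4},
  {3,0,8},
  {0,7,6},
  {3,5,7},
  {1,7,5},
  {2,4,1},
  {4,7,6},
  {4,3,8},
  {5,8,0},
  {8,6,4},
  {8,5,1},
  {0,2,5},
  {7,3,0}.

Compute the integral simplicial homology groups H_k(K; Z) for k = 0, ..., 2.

H_0 = Z,  H_1 = Z ⊕ Z/2,  H_2 = 0.

Take the total order 0 < 1 < 2 < 3 < 4 < 5 < 6 < 7 < 8 on the vertex set. Then K (dimension 2) consists of the simplices:

  0-simplices (9): [0], [1], [2], [3], [4], [5], [6], [7], [8]
  1-simplices (27): (27 of them)
  2-simplices (18): [0,2,5], [0,2,6], [0,3,7], [0,3,8], [0,5,8], [0,6,7], [1,2,4], [1,2,6], [1,4,7], [1,5,7], [1,5,8], [1,6,8], [2,3,4], [2,3,5], [3,4,8], [3,5,7], [4,6,7], [4,6,8]

giving chain groups C_0 ≅ Z^9, C_1 ≅ Z^27, C_2 ≅ Z^18.

The boundary map ∂_1: C_1 → C_0 is given by ∂[p,q] = [q] − [p]. For instance
  ∂[0,2] = [2] − [0].
As a 9×27 matrix over Z this has rank 8, with invariant factors (1,1,1,1,1,1,1,1).

∂_2: C_2 → C_1 maps a triangle to the signed sum of its edges. For instance
  ∂[0,6,7] = [6,7] − [0,7] + [0,6],
  ∂[0,2,5] = [2,5] − [0,5] + [0,2].
As a 27×18 matrix over Z this has rank 18, with invariant factors (1,1,1,1,1,1,1,1,1,1,1,1,1,1,1,1,1,2).

Computing H_k = (kernel of ∂_k) / (image of ∂_{k+1}):

  H_0: rank C_0 − rank ∂_1 = 9 − 8 = 1, and the invariant factors of ∂_1 are all 1, so H_0 = Z.
  H_1: rank ker ∂_1 − rank ∂_2 = (27 − 8) − 18 = 1, and ∂_2 has invariant factor 2 > 1, so H_1 = Z ⊕ Z/2.
  H_2: rank ker ∂_2 − rank ∂_3 = (18 − 18) − 0 = 0, and there is no ∂_3, so H_2 = 0.

As a check, the Euler characteristic is 9 − 27 + 18 = 0, which agrees with 1 − 1 + 0 = 0.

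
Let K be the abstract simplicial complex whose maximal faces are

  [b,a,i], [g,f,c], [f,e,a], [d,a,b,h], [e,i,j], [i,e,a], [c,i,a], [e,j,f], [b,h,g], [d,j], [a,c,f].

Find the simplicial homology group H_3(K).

Fix the vertex order a < b < c < d < e < f < g < h < i < j and write every simplex with vertices in increasing order. Then dim K = 3 and the simplices of K are:

  0-simplices (10): a, b, c, d, e, f, g, h, i, j
  1-simplices (23): ab, ac, ad, ae, af, ah, ai, bd, bg, bh, bi, cf, cg, ci, dh, dj, ef, ei, ej, fg, fj, gh, ij
  2-simplices (13): abd, abh, abi, acf, aci, adh, aef, aei, bdh, bgh, cfg, efj, eij
  3-simplices (1): abdh

Hence C_0 ≅ Z^10, C_1 ≅ Z^23, C_2 ≅ Z^13, C_3 ≅ Z^1.

The boundary map ∂_1: C_1 → C_0 maps an edge to its endpoints' difference, ∂[p,q] = q − p. For instance
  ∂dj = j − d.
As a 10×23 matrix over Z this has rank 9, with invariant factors (1,1,1,1,1,1,1,1,1).

∂_2: C_2 → C_1 sends each 2-simplex [p,q,r] to [q,r] − [p,r] + [p,q]. For instance
  ∂aei = ei − ai + ae,
  ∂eij = ij − ej + ei.
The 23×13 boundary matrix has rank 12 and Smith normal form diag(1,1,1,1,1,1,1,1,1,1,1,1).

Boundary ∂_3: C_3 → C_2 sends each 3-simplex σ to the alternating sum Σ_i (−1)^i (σ with its i-th vertex removed). For instance
  ∂abdh = bdh − adh + abh − abd.
The resulting 13×1 matrix has rank 1, and its Smith normal form has invariant factors (1).

Reading off H_k = ker ∂_k / im ∂_{k+1}:

  H_3: rank ker ∂_3 − rank ∂_4 = (1 − 1) − 0 = 0, and there is no ∂_4, so H_3 ≅ 0.

H_3 ≅ 0.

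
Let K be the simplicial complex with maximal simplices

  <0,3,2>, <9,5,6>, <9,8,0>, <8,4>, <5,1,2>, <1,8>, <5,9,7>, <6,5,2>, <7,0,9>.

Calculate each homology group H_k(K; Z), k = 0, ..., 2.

Order the vertices as 0 < 1 < 2 < 3 < 4 < 5 < 6 < 7 < 8 < 9. Listing each simplex with vertices in this order, K has dimension 2 with simplices:

  0-simplices (10): [0], [1], [2], [3], [4], [5], [6], [7], [8], [9]
  1-simplices (18): [0,2], [0,3], [0,7], [0,8], [0,9], [1,2], [1,5], [1,8], [2,3], [2,5], [2,6], [4,8], [5,6], [5,7], [5,9], [6,9], [7,9], [8,9]
  2-simplices (7): [0,2,3], [0,7,9], [0,8,9], [1,2,5], [2,5,6], [5,6,9], [5,7,9]

so the chain groups are C_0 ≅ Z^10, C_1 ≅ Z^18, C_2 ≅ Z^7.

The boundary map ∂_1: C_1 → C_0 sends each edge [p,q] (with p < q) to q − p. For instance
  ∂[8,9] = [9] − [8].
The resulting 10×18 matrix has rank 9, and its Smith normal form has invariant factors (1,1,1,1,1,1,1,1,1).

The boundary map ∂_2: C_2 → C_1 sends each 2-simplex [p,q,r] to [q,r] − [p,r] + [p,q]. For instance
  ∂[0,7,9] = [7,9] − [0,9] + [0,7],
  ∂[0,2,3] = [2,3] − [0,3] + [0,2].
The resulting 18×7 matrix has rank 7, and its Smith normal form has invariant factors (1,1,1,1,1,1,1).

Now H_k = ker ∂_k / im ∂_{k+1}, so:

  H_0: rank C_0 − rank ∂_1 = 10 − 9 = 1, and the invariant factors of ∂_1 are all 1, so H_0 = Z.
  H_1: rank ker ∂_1 − rank ∂_2 = (18 − 9) − 7 = 2, and the invariant factors of ∂_2 are all 1, so H_1 = Z^2.
  H_2: rank ker ∂_2 − rank ∂_3 = (7 − 7) − 0 = 0, and there is no ∂_3, so H_2 = 0.

As a check, the Euler characteristic is 10 − 18 + 7 = -1, which agrees with 1 − 2 + 0 = -1.

H_0 ≅ Z,  H_1 ≅ Z^2,  H_2 = 0.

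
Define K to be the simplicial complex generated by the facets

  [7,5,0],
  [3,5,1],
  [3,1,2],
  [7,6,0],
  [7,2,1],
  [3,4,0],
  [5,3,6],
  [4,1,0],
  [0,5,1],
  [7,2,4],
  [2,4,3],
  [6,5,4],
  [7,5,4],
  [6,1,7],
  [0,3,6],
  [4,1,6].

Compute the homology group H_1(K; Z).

H_1 ≅ Z^2.

Order the vertices as 0 < 1 < 2 < 3 < 4 < 5 < 6 < 7. Listing each simplex with vertices in this order, K has dimension 2 with simplices:

  0-simplices (8): [0], [1], [2], [3], [4], [5], [6], [7]
  1-simplices (24): (24 of them)
  2-simplices (16): [0,1,4], [0,1,5], [0,3,4], [0,3,6], [0,5,7], [0,6,7], [1,2,3], [1,2,7], [1,3,5], [1,4,6], [1,6,7], [2,3,4], [2,4,7], [3,5,6], [4,5,6], [4,5,7]

Hence C_0 ≅ Z^8, C_1 ≅ Z^24, C_2 ≅ Z^16.

Boundary ∂_1: C_1 → C_0 is given by ∂[p,q] = [q] − [p]. For instance
  ∂[0,5] = [5] − [0].
As a 8×24 matrix over Z this has rank 7, with invariant factors (1,1,1,1,1,1,1).

∂_2: C_2 → C_1 sends each 2-simplex [p,q,r] to [q,r] − [p,r] + [p,q]. For instance
  ∂[2,3,4] = [3,4] − [2,4] + [2,3],
  ∂[3,5,6] = [5,6] − [3,6] + [3,5].
The 24×16 boundary matrix has rank 15 and Smith normal form diag(1,1,1,1,1,1,1,1,1,1,1,1,1,1,1).

From H_k ≅ ker(∂_k) / im(∂_{k+1}) we obtain:

  H_1: rank ker ∂_1 − rank ∂_2 = (24 − 7) − 15 = 2, and the invariant factors of ∂_2 are all 1, so H_1 ≅ Z^2.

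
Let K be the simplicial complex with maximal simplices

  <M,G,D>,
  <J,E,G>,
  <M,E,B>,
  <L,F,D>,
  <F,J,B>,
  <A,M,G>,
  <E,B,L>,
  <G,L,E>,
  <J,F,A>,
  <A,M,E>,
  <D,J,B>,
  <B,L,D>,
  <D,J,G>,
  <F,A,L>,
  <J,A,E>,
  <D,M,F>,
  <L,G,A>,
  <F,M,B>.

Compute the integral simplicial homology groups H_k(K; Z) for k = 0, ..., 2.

H_0 ≅ Z,  H_1 ≅ Z ⊕ Z_2,  H_2 = 0.

Fix the vertex order A < B < D < E < F < G < J < L < M and write every simplex with vertices in increasing order. Then dim K = 2 and the simplices of K are:

  0-simplices (9): A, B, D, E, F, G, J, L, M
  1-simplices (27): AE, AF, AG, AJ, AL, AM, BD, BE, BF, BJ, BL, BM, DF, DG, DJ, DL, DM, EG, EJ, EL, EM, FJ, FL, FM, GJ, GL, GM
  2-simplices (18): AEJ, AEM, AFJ, AFL, AGL, AGM, BDJ, BDL, BEL, BEM, BFJ, BFM, DFL, DFM, DGJ, DGM, EGJ, EGL

Hence C_0 ≅ Z^9, C_1 ≅ Z^27, C_2 ≅ Z^18.

Boundary ∂_1: C_1 → C_0 maps an edge to its endpoints' difference, ∂[p,q] = q − p. For instance
  ∂DL = L − D.
The resulting 9×27 matrix has rank 8, and its Smith normal form has invariant factors (1,1,1,1,1,1,1,1).

The boundary map ∂_2: C_2 → C_1 sends each 2-simplex [p,q,r] to [q,r] − [p,r] + [p,q]. For instance
  ∂AGM = GM − AM + AG,
  ∂AFJ = FJ − AJ + AF.
The 27×18 boundary matrix has rank 18 and Smith normal form diag(1,1,1,1,1,1,1,1,1,1,1,1,1,1,1,1,1,2).

Reading off H_k = ker ∂_k / im ∂_{k+1}:

  H_0: rank C_0 − rank ∂_1 = 9 − 8 = 1, and the invariant factors of ∂_1 are all 1, so H_0 ≅ Z.
  H_1: rank ker ∂_1 − rank ∂_2 = (27 − 8) − 18 = 1, and ∂_2 has invariant factor 2 > 1, so H_1 ≅ Z ⊕ Z_2.
  H_2: rank ker ∂_2 − rank ∂_3 = (18 − 18) − 0 = 0, and there is no ∂_3, so H_2 ≅ 0.

As a check, the Euler characteristic is 9 − 27 + 18 = 0, which agrees with 1 − 1 + 0 = 0.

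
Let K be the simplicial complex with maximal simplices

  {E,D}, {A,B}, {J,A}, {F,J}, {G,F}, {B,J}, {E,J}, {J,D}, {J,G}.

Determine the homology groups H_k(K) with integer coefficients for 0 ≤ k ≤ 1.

We work with the vertex ordering A < B < D < E < F < G < J. The simplices of K, each written with vertices in increasing order, are:

  0-simplices (7): A, B, D, E, F, G, J
  1-simplices (9): AB, AJ, BJ, DE, DJ, EJ, FG, FJ, GJ

Hence C_0 ≅ Z^7, C_1 ≅ Z^9.

Boundary ∂_1: C_1 → C_0 maps an edge to its endpoints' difference, ∂[p,q] = q − p.
This gives a 7×9 integer matrix of rank 6; reducing to Smith normal form yields diagonal entries (1,1,1,1,1,1).

Now H_k = ker ∂_k / im ∂_{k+1}, so:

  H_0: rank C_0 − rank ∂_1 = 7 − 6 = 1, and the invariant factors of ∂_1 are all 1, so H_0 ≅ Z.
  H_1: rank ker ∂_1 − rank ∂_2 = (9 − 6) − 0 = 3, and there is no ∂_2, so H_1 ≅ Z^3.

H_0 = Z,  H_1 = Z^3.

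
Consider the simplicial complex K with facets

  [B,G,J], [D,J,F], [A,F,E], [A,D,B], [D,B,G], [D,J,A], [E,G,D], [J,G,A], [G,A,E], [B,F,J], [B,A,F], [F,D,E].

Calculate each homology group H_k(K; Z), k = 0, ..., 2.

We work with the vertex ordering A < B < D < E < F < G < J. The simplices of K, each written with vertices in increasing order, are:

  0-simplices (7): A, B, D, E, F, G, J
  1-simplices (18): AB, AD, AE, AF, AG, AJ, BD, BF, BG, BJ, DE, DF, DG, DJ, EF, EG, FJ, GJ
  2-simplices (12): ABD, ABF, ADJ, AEF, AEG, AGJ, BDG, BFJ, BGJ, DEF, DEG, DFJ

Hence C_0 ≅ Z^7, C_1 ≅ Z^18, C_2 ≅ Z^12.

∂_1: C_1 → C_0 is given by ∂[p,q] = [q] − [p]. For instance
  ∂DG = G − D.
The 7×18 boundary matrix has rank 6 and Smith normal form diag(1,1,1,1,1,1).

Boundary ∂_2: C_2 → C_1 sends each 2-simplex [p,q,r] to [q,r] − [p,r] + [p,q]. For instance
  ∂ABD = BD − AD + AB,
  ∂BDG = DG − BG + BD.
The resulting 18×12 matrix has rank 12, and its Smith normal form has invariant factors (1,1,1,1,1,1,1,1,1,1,1,2).

From H_k ≅ ker(∂_k) / im(∂_{k+1}) we obtain:

  H_0: rank C_0 − rank ∂_1 = 7 − 6 = 1, and the invariant factors of ∂_1 are all 1, so H_0 ≅ Z.
  H_1: rank ker ∂_1 − rank ∂_2 = (18 − 6) − 12 = 0, and ∂_2 has invariant factor 2 > 1, so H_1 ≅ Z/2Z.
  H_2: rank ker ∂_2 − rank ∂_3 = (12 − 12) − 0 = 0, and there is no ∂_3, so H_2 ≅ 0.

As a check, the Euler characteristic is 7 − 18 + 12 = 1, which agrees with 1 − 0 + 0 = 1.
(K is a triangulation of the real projective plane RP^2.)

H_0 = Z,  H_1 = Z/2Z,  H_2 = 0.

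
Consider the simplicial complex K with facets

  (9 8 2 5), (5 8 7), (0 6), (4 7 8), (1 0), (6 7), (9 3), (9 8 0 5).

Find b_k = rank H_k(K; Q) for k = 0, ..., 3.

Fix the vertex order 0 < 1 < 2 < 3 < 4 < 5 < 6 < 7 < 8 < 9 and write every simplex with vertices in increasing order. Then dim K = 3 and the simplices of K are:

  0-simplices (10): [0], [1], [2], [3], [4], [5], [6], [7], [8], [9]
  1-simplices (17): [0,1], [0,5], [0,6], [0,8], [0,9], [2,5], [2,8], [2,9], [3,9], [4,7], [4,8], [5,7], [5,8], [5,9], [6,7], [7,8], [8,9]
  2-simplices (9): [0,5,8], [0,5,9], [0,8,9], [2,5,8], [2,5,9], [2,8,9], [4,7,8], [5,7,8], [5,8,9]
  3-simplices (2): [0,5,8,9], [2,5,8,9]

so the chain groups are C_0 ≅ Z^10, C_1 ≅ Z^17, C_2 ≅ Z^9, C_3 ≅ Z^2.

The boundary map ∂_1: C_1 → C_0 is given by ∂[p,q] = [q] − [p]. For instance
  ∂[3,9] = [9] − [3].
The 10×17 boundary matrix has rank 9 and Smith normal form diag(1,1,1,1,1,1,1,1,1).

The boundary map ∂_2: C_2 → C_1 sends each 2-simplex [p,q,r] to [q,r] − [p,r] + [p,q]. For instance
  ∂[0,5,8] = [5,8] − [0,8] + [0,5],
  ∂[5,8,9] = [8,9] − [5,9] + [5,8].
As a 17×9 matrix over Z this has rank 7, with invariant factors (1,1,1,1,1,1,1).

Boundary ∂_3: C_3 → C_2 sends each 3-simplex σ to the alternating sum Σ_i (−1)^i (σ with its i-th vertex removed). For instance
  ∂[0,5,8,9] = [5,8,9] − [0,8,9] + [0,5,9] − [0,5,8],
  ∂[2,5,8,9] = [5,8,9] − [2,8,9] + [2,5,9] − [2,5,8].
The 9×2 boundary matrix has rank 2 and Smith normal form diag(1,1).

Reading off H_k = ker ∂_k / im ∂_{k+1}:

  H_0: rank C_0 − rank ∂_1 = 10 − 9 = 1, and the invariant factors of ∂_1 are all 1, so H_0 = Z.
  H_1: rank ker ∂_1 − rank ∂_2 = (17 − 9) − 7 = 1, and the invariant factors of ∂_2 are all 1, so H_1 = Z.
  H_2: rank ker ∂_2 − rank ∂_3 = (9 − 7) − 2 = 0, and the invariant factors of ∂_3 are all 1, so H_2 = 0.
  H_3: rank ker ∂_3 − rank ∂_4 = (2 − 2) − 0 = 0, and there is no ∂_4, so H_3 = 0.

As a check, the Euler characteristic is 10 − 17 + 9 − 2 = 0, which agrees with 1 − 1 + 0 − 0 = 0.

Hence the Betti numbers are b_0 = 1, b_1 = 1, b_2 = 0, b_3 = 0.

b_0 = 1, b_1 = 1, b_2 = 0, b_3 = 0.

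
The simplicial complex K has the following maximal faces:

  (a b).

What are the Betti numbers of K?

Fix the vertex order a < b and write every simplex with vertices in increasing order. Then dim K = 1 and the simplices of K are:

  0-simplices (2): a, b
  1-simplices (1): ab

so the chain groups are C_0 ≅ Z^2, C_1 ≅ Z^1.

Boundary ∂_1: C_1 → C_0 is given by ∂[p,q] = [q] − [p]. For instance
  ∂ab = b − a.
As a 2×1 matrix over Z this has rank 1, with invariant factors (1).

Now H_k = ker ∂_k / im ∂_{k+1}, so:

  H_0: rank C_0 − rank ∂_1 = 2 − 1 = 1, and the invariant factors of ∂_1 are all 1, so H_0 = Z.
  H_1: rank ker ∂_1 − rank ∂_2 = (1 − 1) − 0 = 0, and there is no ∂_2, so H_1 = 0.

As a check, the Euler characteristic is 2 − 1 = 1, which agrees with 1 − 0 = 1.

Hence the Betti numbers are b_0 = 1, b_1 = 0.

b_0 = 1, b_1 = 0.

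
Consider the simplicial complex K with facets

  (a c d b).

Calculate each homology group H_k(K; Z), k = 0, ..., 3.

H_0 = Z,  H_1 = 0,  H_2 = 0,  H_3 = 0.

Take the total order a < b < c < d on the vertex set. Then K (dimension 3) consists of the simplices:

  0-simplices (4): a, b, c, d
  1-simplices (6): ab, ac, ad, bc, bd, cd
  2-simplices (4): abc, abd, acd, bcd
  3-simplices (1): abcd

giving chain groups C_0 ≅ Z^4, C_1 ≅ Z^6, C_2 ≅ Z^4, C_3 ≅ Z^1.

The boundary map ∂_1: C_1 → C_0 sends each edge [p,q] (with p < q) to q − p.
This gives a 4×6 integer matrix of rank 3; reducing to Smith normal form yields diagonal entries (1,1,1).

∂_2: C_2 → C_1 sends each 2-simplex [p,q,r] to [q,r] − [p,r] + [p,q]. For instance
  ∂bcd = cd − bd + bc,
  ∂acd = cd − ad + ac.
As a 6×4 matrix over Z this has rank 3, with invariant factors (1,1,1).

Boundary ∂_3: C_3 → C_2 sends each 3-simplex σ to the alternating sum Σ_i (−1)^i (σ with its i-th vertex removed). For instance
  ∂abcd = bcd − acd + abd − abc.
The 4×1 boundary matrix has rank 1 and Smith normal form diag(1).

Now H_k = ker ∂_k / im ∂_{k+1}, so:

  H_0: rank C_0 − rank ∂_1 = 4 − 3 = 1, and the invariant factors of ∂_1 are all 1, so H_0 ≅ Z.
  H_1: rank ker ∂_1 − rank ∂_2 = (6 − 3) − 3 = 0, and the invariant factors of ∂_2 are all 1, so H_1 ≅ 0.
  H_2: rank ker ∂_2 − rank ∂_3 = (4 − 3) − 1 = 0, and the invariant factors of ∂_3 are all 1, so H_2 ≅ 0.
  H_3: rank ker ∂_3 − rank ∂_4 = (1 − 1) − 0 = 0, and there is no ∂_4, so H_3 ≅ 0.

(K is a triangulation of the 3-simplex.)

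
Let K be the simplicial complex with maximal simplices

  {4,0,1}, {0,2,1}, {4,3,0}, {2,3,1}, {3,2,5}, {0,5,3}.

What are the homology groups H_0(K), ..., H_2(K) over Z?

Fix the vertex order 0 < 1 < 2 < 3 < 4 < 5 and write every simplex with vertices in increasing order. Then dim K = 2 and the simplices of K are:

  0-simplices (6): [0], [1], [2], [3], [4], [5]
  1-simplices (12): [0,1], [0,2], [0,3], [0,4], [0,5], [1,2], [1,3], [1,4], [2,3], [2,5], [3,4], [3,5]
  2-simplices (6): [0,1,2], [0,1,4], [0,3,4], [0,3,5], [1,2,3], [2,3,5]

giving chain groups C_0 ≅ Z^6, C_1 ≅ Z^12, C_2 ≅ Z^6.

∂_1: C_1 → C_0 is given by ∂[p,q] = [q] − [p]. For instance
  ∂[2,3] = [3] − [2].
The 6×12 boundary matrix has rank 5 and Smith normal form diag(1,1,1,1,1).

∂_2: C_2 → C_1 acts by ∂[p,q,r] = [q,r] − [p,r] + [p,q]. For instance
  ∂[0,1,4] = [1,4] − [0,4] + [0,1],
  ∂[0,3,5] = [3,5] − [0,5] + [0,3].
The resulting 12×6 matrix has rank 6, and its Smith normal form has invariant factors (1,1,1,1,1,1).

Now H_k = ker ∂_k / im ∂_{k+1}, so:

  H_0: rank C_0 − rank ∂_1 = 6 − 5 = 1, and the invariant factors of ∂_1 are all 1, so H_0 = Z.
  H_1: rank ker ∂_1 − rank ∂_2 = (12 − 5) − 6 = 1, and the invariant factors of ∂_2 are all 1, so H_1 = Z.
  H_2: rank ker ∂_2 − rank ∂_3 = (6 − 6) − 0 = 0, and there is no ∂_3, so H_2 = 0.

(K is a triangulation of the cylinder S^1 x I.)

H_0 ≅ Z,  H_1 ≅ Z,  H_2 = 0.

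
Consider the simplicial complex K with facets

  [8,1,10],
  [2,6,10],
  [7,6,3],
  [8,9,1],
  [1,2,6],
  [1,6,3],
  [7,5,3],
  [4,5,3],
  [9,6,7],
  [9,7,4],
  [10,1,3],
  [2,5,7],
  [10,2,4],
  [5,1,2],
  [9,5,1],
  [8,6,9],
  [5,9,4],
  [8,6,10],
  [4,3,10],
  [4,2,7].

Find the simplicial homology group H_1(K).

H_1 = Z ⊕ Z/2.

Order the vertices as 1 < 2 < 3 < 4 < 5 < 6 < 7 < 8 < 9 < 10. Listing each simplex with vertices in this order, K has dimension 2 with simplices:

  0-simplices (10): [1], [2], [3], [4], [5], [6], [7], [8], [9], [10]
  1-simplices (30): (30 of them)
  2-simplices (20): (20 of them)

so the chain groups are C_0 ≅ Z^10, C_1 ≅ Z^30, C_2 ≅ Z^20.

The boundary map ∂_1: C_1 → C_0 is given by ∂[p,q] = [q] − [p]. For instance
  ∂[3,6] = [6] − [3].
The 10×30 boundary matrix has rank 9 and Smith normal form diag(1,1,1,1,1,1,1,1,1).

The boundary map ∂_2: C_2 → C_1 acts by ∂[p,q,r] = [q,r] − [p,r] + [p,q]. For instance
  ∂[6,7,9] = [7,9] − [6,9] + [6,7],
  ∂[2,4,7] = [4,7] − [2,7] + [2,4].
This gives a 30×20 integer matrix of rank 20; reducing to Smith normal form yields diagonal entries (1,1,1,1,1,1,1,1,1,1,1,1,1,1,1,1,1,1,1,2).

Reading off H_k = ker ∂_k / im ∂_{k+1}:

  H_1: rank ker ∂_1 − rank ∂_2 = (30 − 9) − 20 = 1, and ∂_2 has invariant factor 2 > 1, so H_1 ≅ Z ⊕ Z/2.

(K is a triangulation of the Klein bottle.)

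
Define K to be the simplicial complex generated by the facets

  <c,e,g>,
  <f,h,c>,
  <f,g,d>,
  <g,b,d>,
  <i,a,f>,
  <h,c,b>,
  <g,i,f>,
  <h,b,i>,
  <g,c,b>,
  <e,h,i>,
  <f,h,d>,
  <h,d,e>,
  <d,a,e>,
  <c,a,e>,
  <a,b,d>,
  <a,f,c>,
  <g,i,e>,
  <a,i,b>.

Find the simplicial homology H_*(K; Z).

H_0 ≅ Z,  H_1 ≅ Z^2,  H_2 ≅ Z.

We work with the vertex ordering a < b < c < d < e < f < g < h < i. The simplices of K, each written with vertices in increasing order, are:

  0-simplices (9): a, b, c, d, e, f, g, h, i
  1-simplices (27): ab, ac, ad, ae, af, ai, bc, bd, bg, bh, bi, ce, cf, cg, ch, de, df, dg, dh, eg, eh, ei, fg, fh, fi, gi, hi
  2-simplices (18): abd, abi, ace, acf, ade, afi, bcg, bch, bdg, bhi, ceg, cfh, deh, dfg, dfh, egi, ehi, fgi

giving chain groups C_0 ≅ Z^9, C_1 ≅ Z^27, C_2 ≅ Z^18.

Boundary ∂_1: C_1 → C_0 sends each edge [p,q] (with p < q) to q − p.
The 9×27 boundary matrix has rank 8 and Smith normal form diag(1,1,1,1,1,1,1,1).

∂_2: C_2 → C_1 maps a triangle to the signed sum of its edges. For instance
  ∂ceg = eg − cg + ce,
  ∂afi = fi − ai + af.
As a 27×18 matrix over Z this has rank 17, with invariant factors (1,1,1,1,1,1,1,1,1,1,1,1,1,1,1,1,1).

Now H_k = ker ∂_k / im ∂_{k+1}, so:

  H_0: rank C_0 − rank ∂_1 = 9 − 8 = 1, and the invariant factors of ∂_1 are all 1, so H_0 = Z.
  H_1: rank ker ∂_1 − rank ∂_2 = (27 − 8) − 17 = 2, and the invariant factors of ∂_2 are all 1, so H_1 = Z^2.
  H_2: rank ker ∂_2 − rank ∂_3 = (18 − 17) − 0 = 1, and there is no ∂_3, so H_2 = Z.

(K is a triangulation of the torus T^2.)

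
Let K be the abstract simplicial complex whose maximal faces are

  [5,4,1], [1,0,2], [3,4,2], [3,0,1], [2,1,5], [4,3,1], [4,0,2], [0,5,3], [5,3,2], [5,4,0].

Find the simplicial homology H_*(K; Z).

K has 6 vertices, 15 edges, 10 triangles.
rank ∂_0 = 0, rank ∂_1 = 5 ⇒ b_0 = 6 − 0 − 5 = 1; all invariant factors of ∂_1 are 1 so no torsion. So H_0 = Z.
rank ∂_1 = 5, rank ∂_2 = 10 ⇒ b_1 = 15 − 5 − 10 = 0; ∂_2 has invariant factor(s) [2] giving torsion. So H_1 = Z/2.
rank ∂_2 = 10, rank ∂_3 = 0 ⇒ b_2 = 10 − 10 − 0 = 0. So H_2 = 0.

H_0 ≅ Z,  H_1 ≅ Z/2,  H_2 = 0.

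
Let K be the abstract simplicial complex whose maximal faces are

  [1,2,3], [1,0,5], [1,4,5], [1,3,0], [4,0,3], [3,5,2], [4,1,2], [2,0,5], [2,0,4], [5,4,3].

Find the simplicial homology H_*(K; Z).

H_0 = Z,  H_1 = Z/2Z,  H_2 = 0.

Take the total order 0 < 1 < 2 < 3 < 4 < 5 on the vertex set. Then K (dimension 2) consists of the simplices:

  0-simplices (6): [0], [1], [2], [3], [4], [5]
  1-simplices (15): [0,1], [0,2], [0,3], [0,4], [0,5], [1,2], [1,3], [1,4], [1,5], [2,3], [2,4], [2,5], [3,4], [3,5], [4,5]
  2-simplices (10): [0,1,3], [0,1,5], [0,2,4], [0,2,5], [0,3,4], [1,2,3], [1,2,4], [1,4,5], [2,3,5], [3,4,5]

so the chain groups are C_0 ≅ Z^6, C_1 ≅ Z^15, C_2 ≅ Z^10.

∂_1: C_1 → C_0 maps an edge to its endpoints' difference, ∂[p,q] = q − p. For instance
  ∂[0,4] = [4] − [0].
This gives a 6×15 integer matrix of rank 5; reducing to Smith normal form yields diagonal entries (1,1,1,1,1).

The boundary map ∂_2: C_2 → C_1 maps a triangle to the signed sum of its edges. For instance
  ∂[1,2,3] = [2,3] − [1,3] + [1,2],
  ∂[2,3,5] = [3,5] − [2,5] + [2,3].
As a 15×10 matrix over Z this has rank 10, with invariant factors (1,1,1,1,1,1,1,1,1,2).

Reading off H_k = ker ∂_k / im ∂_{k+1}:

  H_0: rank C_0 − rank ∂_1 = 6 − 5 = 1, and the invariant factors of ∂_1 are all 1, so H_0 ≅ Z.
  H_1: rank ker ∂_1 − rank ∂_2 = (15 − 5) − 10 = 0, and ∂_2 has invariant factor 2 > 1, so H_1 ≅ Z/2Z.
  H_2: rank ker ∂_2 − rank ∂_3 = (10 − 10) − 0 = 0, and there is no ∂_3, so H_2 ≅ 0.

As a check, the Euler characteristic is 6 − 15 + 10 = 1, which agrees with 1 − 0 + 0 = 1.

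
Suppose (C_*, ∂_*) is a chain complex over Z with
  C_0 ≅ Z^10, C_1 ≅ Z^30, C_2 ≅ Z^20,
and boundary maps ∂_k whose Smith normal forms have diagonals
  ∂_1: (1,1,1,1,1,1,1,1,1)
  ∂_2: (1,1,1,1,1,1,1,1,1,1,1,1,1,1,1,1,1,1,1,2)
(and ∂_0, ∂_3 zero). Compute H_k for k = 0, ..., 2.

H_0: b_0 = 10 − 0 − 9 = 1; torsion from ∂_1 factors > 1: none. So H_0 = Z.
H_1: b_1 = 30 − 9 − 20 = 1; torsion from ∂_2 factors > 1: [2]. So H_1 = Z ⊕ Z/2.
H_2: b_2 = 20 − 20 − 0 = 0; torsion from ∂_3 factors > 1: none. So H_2 = 0.

H_0 = Z,  H_1 = Z ⊕ Z/2,  H_2 = 0.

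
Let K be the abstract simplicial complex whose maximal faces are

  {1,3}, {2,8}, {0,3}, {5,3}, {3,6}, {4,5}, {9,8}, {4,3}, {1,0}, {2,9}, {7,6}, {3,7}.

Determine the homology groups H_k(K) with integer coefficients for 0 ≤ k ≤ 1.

We work with the vertex ordering 0 < 1 < 2 < 3 < 4 < 5 < 6 < 7 < 8 < 9. The simplices of K, each written with vertices in increasing order, are:

  0-simplices (10): [0], [1], [2], [3], [4], [5], [6], [7], [8], [9]
  1-simplices (12): [0,1], [0,3], [1,3], [2,8], [2,9], [3,4], [3,5], [3,6], [3,7], [4,5], [6,7], [8,9]

giving chain groups C_0 ≅ Z^10, C_1 ≅ Z^12.

Boundary ∂_1: C_1 → C_0 is given by ∂[p,q] = [q] − [p]. For instance
  ∂[6,7] = [7] − [6].
As a 10×12 matrix over Z this has rank 8, with invariant factors (1,1,1,1,1,1,1,1).

Now H_k = ker ∂_k / im ∂_{k+1}, so:

  H_0: rank C_0 − rank ∂_1 = 10 − 8 = 2, and the invariant factors of ∂_1 are all 1, so H_0 = Z^2.
  H_1: rank ker ∂_1 − rank ∂_2 = (12 − 8) − 0 = 4, and there is no ∂_2, so H_1 = Z^4.

As a check, the Euler characteristic is 10 − 12 = -2, which agrees with 2 − 4 = -2.

H_0 = Z^2,  H_1 = Z^4.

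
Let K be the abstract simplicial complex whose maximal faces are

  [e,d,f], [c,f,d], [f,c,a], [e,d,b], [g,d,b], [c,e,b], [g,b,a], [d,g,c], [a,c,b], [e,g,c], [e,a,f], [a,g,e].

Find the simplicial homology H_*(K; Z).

K has 7 vertices, 18 edges, 12 triangles.
rank ∂_0 = 0, rank ∂_1 = 6 ⇒ b_0 = 7 − 0 − 6 = 1; all invariant factors of ∂_1 are 1 so no torsion. So H_0 = Z.
rank ∂_1 = 6, rank ∂_2 = 12 ⇒ b_1 = 18 − 6 − 12 = 0; ∂_2 has invariant factor(s) [2] giving torsion. So H_1 = Z/2.
rank ∂_2 = 12, rank ∂_3 = 0 ⇒ b_2 = 12 − 12 − 0 = 0. So H_2 = 0.

H_0 ≅ Z,  H_1 ≅ Z/2,  H_2 = 0.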